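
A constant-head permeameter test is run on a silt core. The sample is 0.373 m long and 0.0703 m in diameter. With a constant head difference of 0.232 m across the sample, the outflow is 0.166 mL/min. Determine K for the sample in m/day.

0.0990

Cross-sectional area A = π·(d/2)² = π × (0.0703/2)² = 0.003882 m².
Convert discharge: 0.166 mL/min = 2.767e-09 m³/s.
Darcy's law rearranged: K = Q·L / (A·Δh) = 2.767e-09 × 0.373 / (0.003882 × 0.232) = 1.146e-06 m/s = 0.09901 m/day.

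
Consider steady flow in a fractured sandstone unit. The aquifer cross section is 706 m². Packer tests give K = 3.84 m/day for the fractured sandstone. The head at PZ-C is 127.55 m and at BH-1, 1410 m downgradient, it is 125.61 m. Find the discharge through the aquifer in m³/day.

Hydraulic gradient i = (127.55 − 125.61) / 1410 = 1.94 / 1410 = 0.001376.
Darcy's law: Q = K · A · i = 3.840 × 706.0 × 0.001376 = 3.730 m³/day.

3.73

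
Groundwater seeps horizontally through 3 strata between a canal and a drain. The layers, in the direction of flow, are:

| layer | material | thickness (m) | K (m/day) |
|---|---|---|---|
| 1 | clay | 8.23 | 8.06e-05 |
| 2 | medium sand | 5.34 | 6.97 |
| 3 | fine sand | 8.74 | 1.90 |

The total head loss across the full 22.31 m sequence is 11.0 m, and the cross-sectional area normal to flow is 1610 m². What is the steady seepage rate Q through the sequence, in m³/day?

Flow is perpendicular to layering, so the layers act in series and the equivalent K is the thickness-weighted harmonic mean.
Total thickness L = 8.23 + 5.34 + 8.74 = 22.31 m.
Σ(b_i/K_i) = 8.23/8.06e-05 + 5.34/6.97 + 8.74/1.90 = 1.021e+05 d.
K_eq = L / Σ(b_i/K_i) = 22.31 / 1.021e+05 = 0.0002185 m/day.
Q = K_eq · A · (Δh/L) = 0.0002185 × 1610 × (11.0/22.31) = 0.1734 m³/day.

0.173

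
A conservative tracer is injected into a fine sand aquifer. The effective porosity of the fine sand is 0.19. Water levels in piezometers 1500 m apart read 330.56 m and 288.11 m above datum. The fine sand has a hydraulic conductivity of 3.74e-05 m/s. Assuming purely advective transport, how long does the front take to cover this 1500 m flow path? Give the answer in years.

8.53

Convert K: 3.74e-05 m/s × 86400 = 3.231 m/day.
Hydraulic gradient i = (330.56 − 288.11) / 1500 = 42.45 / 1500 = 0.02830.
Darcy flux q = K · i = 3.231 × 0.02830 = 0.09145 m/day.
Seepage velocity v = q / n_e = 0.09145 / 0.19 = 0.4813 m/day.
Travel time t = L / v = 1500 / 0.4813 = 3117 days = 8.533 years.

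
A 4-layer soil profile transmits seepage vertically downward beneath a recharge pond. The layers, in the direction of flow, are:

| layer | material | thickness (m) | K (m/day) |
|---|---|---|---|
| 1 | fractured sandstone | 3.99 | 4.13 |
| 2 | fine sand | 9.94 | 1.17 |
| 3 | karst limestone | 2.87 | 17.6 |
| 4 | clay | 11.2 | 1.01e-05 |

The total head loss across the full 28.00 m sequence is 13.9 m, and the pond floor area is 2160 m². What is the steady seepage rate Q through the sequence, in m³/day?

0.0271

Flow is perpendicular to layering, so the layers act in series and the equivalent K is the thickness-weighted harmonic mean.
Total thickness L = 3.99 + 9.94 + 2.87 + 11.2 = 28.00 m.
Σ(b_i/K_i) = 3.99/4.13 + 9.94/1.17 + 2.87/17.6 + 11.2/1.01e-05 = 1.109e+06 d.
K_eq = L / Σ(b_i/K_i) = 28.00 / 1.109e+06 = 2.525e-05 m/day.
Q = K_eq · A · (Δh/L) = 2.525e-05 × 2160 × (13.9/28.00) = 0.02707 m³/day.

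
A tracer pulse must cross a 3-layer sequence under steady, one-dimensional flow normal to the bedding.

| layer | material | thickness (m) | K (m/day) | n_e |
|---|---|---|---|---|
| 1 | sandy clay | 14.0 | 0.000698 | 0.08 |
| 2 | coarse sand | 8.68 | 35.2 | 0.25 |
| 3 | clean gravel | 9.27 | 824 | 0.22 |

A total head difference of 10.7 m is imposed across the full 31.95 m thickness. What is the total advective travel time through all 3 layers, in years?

27.4

With flow normal to the layers, continuity requires the same specific discharge q through every layer.
Σ(b_i/K_i) = 14.0/0.000698 + 8.68/35.2 + 9.27/824 = 20058 d.
q = Δh / Σ(b_i/K_i) = 10.7 / 20058 = 0.0005335 m/day.
In each layer the seepage velocity is v_i = q/n_i, so the layer transit time is t_i = b_i·n_i / q:
  layer 1 (sandy clay): t_1 = 14.0 × 0.08 / 0.0005335 = 2099 d
  layer 2 (coarse sand): t_2 = 8.68 × 0.25 / 0.0005335 = 4068 d
  layer 3 (clean gravel): t_3 = 9.27 × 0.22 / 0.0005335 = 3823 d
Total t = Σ t_i = 9990 days = 27.35 years.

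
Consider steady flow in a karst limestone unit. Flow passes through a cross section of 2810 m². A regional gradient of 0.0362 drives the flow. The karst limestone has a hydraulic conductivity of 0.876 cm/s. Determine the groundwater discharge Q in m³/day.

Convert K: 0.876 cm/s × 864 = 756.9 m/day.
Hydraulic gradient i = 0.0362.
Darcy's law: Q = K · A · i = 756.9 × 2810 × 0.03620 = 76990 m³/day.

77000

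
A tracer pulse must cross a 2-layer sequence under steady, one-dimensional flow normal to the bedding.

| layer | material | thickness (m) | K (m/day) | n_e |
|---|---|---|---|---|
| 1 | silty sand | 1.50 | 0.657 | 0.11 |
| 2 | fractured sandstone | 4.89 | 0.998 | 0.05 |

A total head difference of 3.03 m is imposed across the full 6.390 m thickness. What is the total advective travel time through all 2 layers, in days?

With flow normal to the layers, continuity requires the same specific discharge q through every layer.
Σ(b_i/K_i) = 1.50/0.657 + 4.89/0.998 = 7.183 d.
q = Δh / Σ(b_i/K_i) = 3.03 / 7.183 = 0.4218 m/day.
In each layer the seepage velocity is v_i = q/n_i, so the layer transit time is t_i = b_i·n_i / q:
  layer 1 (silty sand): t_1 = 1.50 × 0.11 / 0.4218 = 0.3911 d
  layer 2 (fractured sandstone): t_2 = 4.89 × 0.05 / 0.4218 = 0.5796 d
Total t = Σ t_i = 0.9708 days.

0.971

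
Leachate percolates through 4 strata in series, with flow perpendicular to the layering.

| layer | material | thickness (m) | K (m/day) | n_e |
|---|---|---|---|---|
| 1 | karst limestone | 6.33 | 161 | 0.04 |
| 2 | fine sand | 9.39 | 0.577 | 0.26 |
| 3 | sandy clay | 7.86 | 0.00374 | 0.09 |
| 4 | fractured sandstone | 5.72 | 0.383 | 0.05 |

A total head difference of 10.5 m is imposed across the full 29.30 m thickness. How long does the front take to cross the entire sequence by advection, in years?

With flow normal to the layers, continuity requires the same specific discharge q through every layer.
Σ(b_i/K_i) = 6.33/161 + 9.39/0.577 + 7.86/0.00374 + 5.72/0.383 = 2133 d.
q = Δh / Σ(b_i/K_i) = 10.5 / 2133 = 0.004923 m/day.
In each layer the seepage velocity is v_i = q/n_i, so the layer transit time is t_i = b_i·n_i / q:
  layer 1 (karst limestone): t_1 = 6.33 × 0.04 / 0.004923 = 51.43 d
  layer 2 (fine sand): t_2 = 9.39 × 0.26 / 0.004923 = 495.9 d
  layer 3 (sandy clay): t_3 = 7.86 × 0.09 / 0.004923 = 143.7 d
  layer 4 (fractured sandstone): t_4 = 5.72 × 0.05 / 0.004923 = 58.09 d
Total t = Σ t_i = 749.1 days = 2.051 years.

2.05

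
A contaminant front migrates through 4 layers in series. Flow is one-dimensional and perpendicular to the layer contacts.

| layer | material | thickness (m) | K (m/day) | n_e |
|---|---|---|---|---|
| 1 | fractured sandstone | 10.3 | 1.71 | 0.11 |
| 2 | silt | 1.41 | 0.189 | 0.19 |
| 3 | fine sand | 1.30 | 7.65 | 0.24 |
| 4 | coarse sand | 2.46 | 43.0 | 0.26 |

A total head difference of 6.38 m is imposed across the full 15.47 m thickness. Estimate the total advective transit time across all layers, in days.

With flow normal to the layers, continuity requires the same specific discharge q through every layer.
Σ(b_i/K_i) = 10.3/1.71 + 1.41/0.189 + 1.30/7.65 + 2.46/43.0 = 13.71 d.
q = Δh / Σ(b_i/K_i) = 6.38 / 13.71 = 0.4653 m/day.
In each layer the seepage velocity is v_i = q/n_i, so the layer transit time is t_i = b_i·n_i / q:
  layer 1 (fractured sandstone): t_1 = 10.3 × 0.11 / 0.4653 = 2.435 d
  layer 2 (silt): t_2 = 1.41 × 0.19 / 0.4653 = 0.5757 d
  layer 3 (fine sand): t_3 = 1.30 × 0.24 / 0.4653 = 0.6705 d
  layer 4 (coarse sand): t_4 = 2.46 × 0.26 / 0.4653 = 1.375 d
Total t = Σ t_i = 5.056 days.

5.06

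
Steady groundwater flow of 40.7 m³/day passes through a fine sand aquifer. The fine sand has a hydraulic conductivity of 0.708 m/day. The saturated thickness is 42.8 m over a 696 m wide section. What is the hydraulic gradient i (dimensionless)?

0.00193

Cross-sectional area A = 696 × 42.8 = 29789 m².
From Q = K·A·i, i = Q / (K·A) = 40.7 / (0.7080 × 29789) = 0.001930.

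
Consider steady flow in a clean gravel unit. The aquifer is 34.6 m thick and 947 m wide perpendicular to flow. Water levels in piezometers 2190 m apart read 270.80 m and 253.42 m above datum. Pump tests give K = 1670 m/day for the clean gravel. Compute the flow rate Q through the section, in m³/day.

Cross-sectional area A = 947 × 34.6 = 32766 m².
Hydraulic gradient i = (270.80 − 253.42) / 2190 = 17.38 / 2190 = 0.007936.
Darcy's law: Q = K · A · i = 1670 × 32766 × 0.007936 = 4.343e+05 m³/day.

434000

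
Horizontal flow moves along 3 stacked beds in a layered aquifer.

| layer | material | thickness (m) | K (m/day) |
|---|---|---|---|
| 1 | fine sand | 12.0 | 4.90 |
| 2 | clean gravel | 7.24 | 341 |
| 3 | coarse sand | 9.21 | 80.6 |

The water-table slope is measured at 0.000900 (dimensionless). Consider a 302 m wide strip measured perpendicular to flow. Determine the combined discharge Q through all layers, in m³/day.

Flow is parallel to layering, so each bed carries its own Darcy discharge and the transmissivities add.
Σ(K_i·b_i) = 4.90×12.0 + 341×7.24 + 80.6×9.21 = 3270 m²/day.
Hydraulic gradient i = 0.000900.
Q = Σ(K_i·b_i) · W · i = 3270 × 302 × 0.0009000 = 888.8 m³/day.

889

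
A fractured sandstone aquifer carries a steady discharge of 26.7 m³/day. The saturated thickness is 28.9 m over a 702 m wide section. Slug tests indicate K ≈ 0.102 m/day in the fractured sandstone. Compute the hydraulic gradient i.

Cross-sectional area A = 702 × 28.9 = 20288 m².
From Q = K·A·i, i = Q / (K·A) = 26.7 / (0.1020 × 20288) = 0.01290.

0.0129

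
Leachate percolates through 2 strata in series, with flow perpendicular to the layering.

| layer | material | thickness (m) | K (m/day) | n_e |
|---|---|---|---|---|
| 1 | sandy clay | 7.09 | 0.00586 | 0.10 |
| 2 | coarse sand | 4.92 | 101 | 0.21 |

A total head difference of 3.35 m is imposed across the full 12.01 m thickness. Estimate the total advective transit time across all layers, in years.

With flow normal to the layers, continuity requires the same specific discharge q through every layer.
Σ(b_i/K_i) = 7.09/0.00586 + 4.92/101 = 1210 d.
q = Δh / Σ(b_i/K_i) = 3.35 / 1210 = 0.002769 m/day.
In each layer the seepage velocity is v_i = q/n_i, so the layer transit time is t_i = b_i·n_i / q:
  layer 1 (sandy clay): t_1 = 7.09 × 0.10 / 0.002769 = 256.1 d
  layer 2 (coarse sand): t_2 = 4.92 × 0.21 / 0.002769 = 373.2 d
Total t = Σ t_i = 629.2 days = 1.723 years.

1.72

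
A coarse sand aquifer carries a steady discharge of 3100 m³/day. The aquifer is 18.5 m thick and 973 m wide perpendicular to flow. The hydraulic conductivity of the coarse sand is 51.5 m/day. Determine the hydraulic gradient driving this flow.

Cross-sectional area A = 973 × 18.5 = 18000 m².
From Q = K·A·i, i = Q / (K·A) = 3100 / (51.50 × 18000) = 0.003344.

0.00334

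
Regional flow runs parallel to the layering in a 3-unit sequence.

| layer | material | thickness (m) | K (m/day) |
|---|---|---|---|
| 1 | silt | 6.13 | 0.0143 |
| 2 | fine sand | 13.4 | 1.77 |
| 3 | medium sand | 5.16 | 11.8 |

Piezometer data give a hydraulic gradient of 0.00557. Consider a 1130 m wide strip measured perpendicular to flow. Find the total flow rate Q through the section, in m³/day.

Flow is parallel to layering, so each bed carries its own Darcy discharge and the transmissivities add.
Σ(K_i·b_i) = 0.0143×6.13 + 1.77×13.4 + 11.8×5.16 = 84.69 m²/day.
Hydraulic gradient i = 0.00557.
Q = Σ(K_i·b_i) · W · i = 84.69 × 1130 × 0.005570 = 533.1 m³/day.

533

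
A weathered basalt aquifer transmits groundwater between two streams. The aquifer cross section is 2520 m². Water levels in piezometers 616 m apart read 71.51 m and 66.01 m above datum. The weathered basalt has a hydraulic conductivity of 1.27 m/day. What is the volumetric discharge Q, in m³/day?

28.6

Hydraulic gradient i = (71.51 − 66.01) / 616 = 5.5 / 616 = 0.008929.
Darcy's law: Q = K · A · i = 1.270 × 2520 × 0.008929 = 28.57 m³/day.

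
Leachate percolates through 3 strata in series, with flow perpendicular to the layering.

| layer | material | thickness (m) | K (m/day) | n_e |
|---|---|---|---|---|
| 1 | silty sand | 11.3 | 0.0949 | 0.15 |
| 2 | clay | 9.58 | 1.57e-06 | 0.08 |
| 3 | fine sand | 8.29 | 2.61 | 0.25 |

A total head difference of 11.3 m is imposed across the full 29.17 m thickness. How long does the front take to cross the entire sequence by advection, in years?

With flow normal to the layers, continuity requires the same specific discharge q through every layer.
Σ(b_i/K_i) = 11.3/0.0949 + 9.58/1.57e-06 + 8.29/2.61 = 6.102e+06 d.
q = Δh / Σ(b_i/K_i) = 11.3 / 6.102e+06 = 1.852e-06 m/day.
In each layer the seepage velocity is v_i = q/n_i, so the layer transit time is t_i = b_i·n_i / q:
  layer 1 (silty sand): t_1 = 11.3 × 0.15 / 1.852e-06 = 9.153e+05 d
  layer 2 (clay): t_2 = 9.58 × 0.08 / 1.852e-06 = 4.139e+05 d
  layer 3 (fine sand): t_3 = 8.29 × 0.25 / 1.852e-06 = 1.119e+06 d
Total t = Σ t_i = 2.448e+06 days = 6703 years.

6700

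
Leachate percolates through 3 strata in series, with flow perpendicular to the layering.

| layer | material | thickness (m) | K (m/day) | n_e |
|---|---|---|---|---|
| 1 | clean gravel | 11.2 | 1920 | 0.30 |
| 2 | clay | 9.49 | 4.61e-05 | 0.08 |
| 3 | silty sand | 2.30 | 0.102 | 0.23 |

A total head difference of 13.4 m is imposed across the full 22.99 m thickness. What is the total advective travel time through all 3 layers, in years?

With flow normal to the layers, continuity requires the same specific discharge q through every layer.
Σ(b_i/K_i) = 11.2/1920 + 9.49/4.61e-05 + 2.30/0.102 = 2.059e+05 d.
q = Δh / Σ(b_i/K_i) = 13.4 / 2.059e+05 = 6.509e-05 m/day.
In each layer the seepage velocity is v_i = q/n_i, so the layer transit time is t_i = b_i·n_i / q:
  layer 1 (clean gravel): t_1 = 11.2 × 0.30 / 6.509e-05 = 51623 d
  layer 2 (clay): t_2 = 9.49 × 0.08 / 6.509e-05 = 11664 d
  layer 3 (silty sand): t_3 = 2.30 × 0.23 / 6.509e-05 = 8128 d
Total t = Σ t_i = 71416 days = 195.5 years.

196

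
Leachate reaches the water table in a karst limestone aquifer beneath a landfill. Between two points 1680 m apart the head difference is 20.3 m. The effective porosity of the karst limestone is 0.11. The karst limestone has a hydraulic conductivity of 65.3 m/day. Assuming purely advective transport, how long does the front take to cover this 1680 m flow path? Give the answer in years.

0.641

Hydraulic gradient i = Δh / L = 20.3 / 1680 = 0.01208.
Darcy flux q = K · i = 65.30 × 0.01208 = 0.7890 m/day.
Seepage velocity v = q / n_e = 0.7890 / 0.11 = 7.173 m/day.
Travel time t = L / v = 1680 / 7.173 = 234.2 days = 0.6412 years.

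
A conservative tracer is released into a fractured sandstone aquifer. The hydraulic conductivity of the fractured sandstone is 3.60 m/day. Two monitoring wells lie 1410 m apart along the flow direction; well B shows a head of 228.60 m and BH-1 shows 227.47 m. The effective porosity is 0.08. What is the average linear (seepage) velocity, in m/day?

0.0361

Hydraulic gradient i = (228.60 − 227.47) / 1410 = 1.13 / 1410 = 0.0008014.
Darcy flux q = K · i = 3.600 × 0.0008014 = 0.002885 m/day.
Seepage velocity v = q / n_e = 0.002885 / 0.08 = 0.03606 m/day.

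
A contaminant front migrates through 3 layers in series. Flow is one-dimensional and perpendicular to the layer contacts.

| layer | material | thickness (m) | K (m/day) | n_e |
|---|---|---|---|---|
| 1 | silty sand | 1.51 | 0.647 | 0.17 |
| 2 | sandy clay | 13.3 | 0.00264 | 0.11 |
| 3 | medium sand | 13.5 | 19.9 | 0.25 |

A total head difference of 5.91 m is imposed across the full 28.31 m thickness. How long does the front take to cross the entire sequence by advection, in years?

11.9

With flow normal to the layers, continuity requires the same specific discharge q through every layer.
Σ(b_i/K_i) = 1.51/0.647 + 13.3/0.00264 + 13.5/19.9 = 5041 d.
q = Δh / Σ(b_i/K_i) = 5.91 / 5041 = 0.001172 m/day.
In each layer the seepage velocity is v_i = q/n_i, so the layer transit time is t_i = b_i·n_i / q:
  layer 1 (silty sand): t_1 = 1.51 × 0.17 / 0.001172 = 219.0 d
  layer 2 (sandy clay): t_2 = 13.3 × 0.11 / 0.001172 = 1248 d
  layer 3 (medium sand): t_3 = 13.5 × 0.25 / 0.001172 = 2879 d
Total t = Σ t_i = 4345 days = 11.90 years.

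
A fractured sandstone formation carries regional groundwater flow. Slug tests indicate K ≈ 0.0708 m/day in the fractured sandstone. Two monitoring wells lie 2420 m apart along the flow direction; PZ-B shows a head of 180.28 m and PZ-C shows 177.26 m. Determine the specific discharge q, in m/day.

Hydraulic gradient i = (180.28 − 177.26) / 2420 = 3.02 / 2420 = 0.001248.
Specific discharge q = K · i = 0.07080 × 0.001248 = 8.835e-05 m/day.

8.84e-05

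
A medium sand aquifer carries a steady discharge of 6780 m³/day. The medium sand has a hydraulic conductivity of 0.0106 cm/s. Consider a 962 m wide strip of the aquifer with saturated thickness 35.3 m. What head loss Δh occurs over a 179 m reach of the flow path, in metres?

3.90

Convert K: 0.0106 cm/s × 864 = 9.158 m/day.
Cross-sectional area A = 962 × 35.3 = 33959 m².
From Q = K·A·i, i = Q / (K·A) = 6780 / (9.158 × 33959) = 0.02180.
Head loss Δh = i · L = 0.02180 × 179 = 3.902 m.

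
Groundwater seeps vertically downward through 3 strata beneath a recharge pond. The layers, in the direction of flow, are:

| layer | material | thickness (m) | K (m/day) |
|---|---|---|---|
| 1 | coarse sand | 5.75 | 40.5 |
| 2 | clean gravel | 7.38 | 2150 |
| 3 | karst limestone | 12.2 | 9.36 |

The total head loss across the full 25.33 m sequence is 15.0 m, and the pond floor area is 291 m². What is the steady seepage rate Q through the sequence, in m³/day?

Flow is perpendicular to layering, so the layers act in series and the equivalent K is the thickness-weighted harmonic mean.
Total thickness L = 5.75 + 7.38 + 12.2 = 25.33 m.
Σ(b_i/K_i) = 5.75/40.5 + 7.38/2150 + 12.2/9.36 = 1.449 d.
K_eq = L / Σ(b_i/K_i) = 25.33 / 1.449 = 17.48 m/day.
Q = K_eq · A · (Δh/L) = 17.48 × 291 × (15.0/25.33) = 3013 m³/day.

3010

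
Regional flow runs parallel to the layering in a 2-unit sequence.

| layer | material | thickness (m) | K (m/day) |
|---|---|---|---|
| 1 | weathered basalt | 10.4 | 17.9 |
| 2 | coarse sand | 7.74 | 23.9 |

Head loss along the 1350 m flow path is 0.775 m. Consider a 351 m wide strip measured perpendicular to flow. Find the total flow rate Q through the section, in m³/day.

74.8

Flow is parallel to layering, so each bed carries its own Darcy discharge and the transmissivities add.
Σ(K_i·b_i) = 17.9×10.4 + 23.9×7.74 = 371.1 m²/day.
Hydraulic gradient i = Δh / L = 0.775 / 1350 = 0.0005741.
Q = Σ(K_i·b_i) · W · i = 371.1 × 351 × 0.0005741 = 74.79 m³/day.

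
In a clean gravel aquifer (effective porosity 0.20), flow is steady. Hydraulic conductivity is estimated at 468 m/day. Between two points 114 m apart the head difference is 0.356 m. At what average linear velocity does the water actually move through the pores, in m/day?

7.31

Hydraulic gradient i = Δh / L = 0.356 / 114 = 0.003123.
Darcy flux q = K · i = 468.0 × 0.003123 = 1.461 m/day.
Seepage velocity v = q / n_e = 1.461 / 0.20 = 7.307 m/day.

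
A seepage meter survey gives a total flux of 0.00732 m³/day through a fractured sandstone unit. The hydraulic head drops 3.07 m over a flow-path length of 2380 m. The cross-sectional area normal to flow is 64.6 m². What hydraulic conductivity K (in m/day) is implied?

0.0878

Hydraulic gradient i = Δh / L = 3.07 / 2380 = 0.001290.
From Q = K·A·i, K = Q / (A·i) = 0.00732 / (64.60 × 0.001290) = 0.08785 m/day.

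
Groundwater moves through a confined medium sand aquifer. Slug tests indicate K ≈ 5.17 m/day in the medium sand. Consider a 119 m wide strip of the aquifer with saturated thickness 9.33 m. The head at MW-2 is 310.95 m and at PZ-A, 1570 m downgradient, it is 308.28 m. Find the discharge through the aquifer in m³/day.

9.76

Cross-sectional area A = 119 × 9.33 = 1110 m².
Hydraulic gradient i = (310.95 − 308.28) / 1570 = 2.67 / 1570 = 0.001701.
Darcy's law: Q = K · A · i = 5.170 × 1110 × 0.001701 = 9.762 m³/day.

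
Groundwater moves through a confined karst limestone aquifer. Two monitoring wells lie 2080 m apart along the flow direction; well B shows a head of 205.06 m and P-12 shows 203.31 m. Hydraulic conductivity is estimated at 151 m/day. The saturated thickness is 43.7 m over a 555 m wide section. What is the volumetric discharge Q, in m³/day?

Cross-sectional area A = 555 × 43.7 = 24254 m².
Hydraulic gradient i = (205.06 − 203.31) / 2080 = 1.75 / 2080 = 0.0008413.
Darcy's law: Q = K · A · i = 151.0 × 24254 × 0.0008413 = 3081 m³/day.

3080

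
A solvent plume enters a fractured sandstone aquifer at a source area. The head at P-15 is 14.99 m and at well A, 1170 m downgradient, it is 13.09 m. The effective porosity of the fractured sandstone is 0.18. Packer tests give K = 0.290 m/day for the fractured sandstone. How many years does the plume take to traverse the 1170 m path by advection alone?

1220

Hydraulic gradient i = (14.99 − 13.09) / 1170 = 1.9 / 1170 = 0.001624.
Darcy flux q = K · i = 0.2900 × 0.001624 = 0.0004709 m/day.
Seepage velocity v = q / n_e = 0.0004709 / 0.18 = 0.002616 m/day.
Travel time t = L / v = 1170 / 0.002616 = 4.472e+05 days = 1224 years.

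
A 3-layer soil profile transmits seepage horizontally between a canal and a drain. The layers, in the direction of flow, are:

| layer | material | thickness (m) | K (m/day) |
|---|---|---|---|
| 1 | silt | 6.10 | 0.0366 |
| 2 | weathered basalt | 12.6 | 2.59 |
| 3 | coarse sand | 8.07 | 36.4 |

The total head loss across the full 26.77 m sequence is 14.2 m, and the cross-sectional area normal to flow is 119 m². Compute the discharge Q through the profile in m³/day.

9.84

Flow is perpendicular to layering, so the layers act in series and the equivalent K is the thickness-weighted harmonic mean.
Total thickness L = 6.10 + 12.6 + 8.07 = 26.77 m.
Σ(b_i/K_i) = 6.10/0.0366 + 12.6/2.59 + 8.07/36.4 = 171.8 d.
K_eq = L / Σ(b_i/K_i) = 26.77 / 171.8 = 0.1559 m/day.
Q = K_eq · A · (Δh/L) = 0.1559 × 119 × (14.2/26.77) = 9.839 m³/day.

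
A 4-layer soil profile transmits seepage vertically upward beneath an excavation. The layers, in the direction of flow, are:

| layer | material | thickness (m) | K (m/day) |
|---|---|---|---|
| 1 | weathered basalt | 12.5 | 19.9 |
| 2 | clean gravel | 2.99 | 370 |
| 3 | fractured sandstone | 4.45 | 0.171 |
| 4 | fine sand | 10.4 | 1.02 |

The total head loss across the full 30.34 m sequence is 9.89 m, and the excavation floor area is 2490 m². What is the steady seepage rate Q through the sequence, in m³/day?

668

Flow is perpendicular to layering, so the layers act in series and the equivalent K is the thickness-weighted harmonic mean.
Total thickness L = 12.5 + 2.99 + 4.45 + 10.4 = 30.34 m.
Σ(b_i/K_i) = 12.5/19.9 + 2.99/370 + 4.45/0.171 + 10.4/1.02 = 36.86 d.
K_eq = L / Σ(b_i/K_i) = 30.34 / 36.86 = 0.8232 m/day.
Q = K_eq · A · (Δh/L) = 0.8232 × 2490 × (9.89/30.34) = 668.2 m³/day.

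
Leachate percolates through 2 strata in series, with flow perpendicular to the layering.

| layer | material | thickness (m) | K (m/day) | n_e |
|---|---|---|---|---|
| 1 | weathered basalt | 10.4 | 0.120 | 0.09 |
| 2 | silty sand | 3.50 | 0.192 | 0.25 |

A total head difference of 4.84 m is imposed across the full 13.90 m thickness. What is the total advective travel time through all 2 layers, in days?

With flow normal to the layers, continuity requires the same specific discharge q through every layer.
Σ(b_i/K_i) = 10.4/0.120 + 3.50/0.192 = 104.9 d.
q = Δh / Σ(b_i/K_i) = 4.84 / 104.9 = 0.04614 m/day.
In each layer the seepage velocity is v_i = q/n_i, so the layer transit time is t_i = b_i·n_i / q:
  layer 1 (weathered basalt): t_1 = 10.4 × 0.09 / 0.04614 = 20.29 d
  layer 2 (silty sand): t_2 = 3.50 × 0.25 / 0.04614 = 18.96 d
Total t = Σ t_i = 39.25 days.

39.2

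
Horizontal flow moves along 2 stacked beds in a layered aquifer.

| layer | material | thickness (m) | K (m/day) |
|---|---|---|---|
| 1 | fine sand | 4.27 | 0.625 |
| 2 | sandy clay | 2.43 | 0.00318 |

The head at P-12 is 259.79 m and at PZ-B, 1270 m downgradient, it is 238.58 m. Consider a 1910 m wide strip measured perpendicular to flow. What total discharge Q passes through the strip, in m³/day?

Flow is parallel to layering, so each bed carries its own Darcy discharge and the transmissivities add.
Σ(K_i·b_i) = 0.625×4.27 + 0.00318×2.43 = 2.676 m²/day.
Hydraulic gradient i = (259.79 − 238.58) / 1270 = 21.21 / 1270 = 0.01670.
Q = Σ(K_i·b_i) · W · i = 2.676 × 1910 × 0.01670 = 85.38 m³/day.

85.4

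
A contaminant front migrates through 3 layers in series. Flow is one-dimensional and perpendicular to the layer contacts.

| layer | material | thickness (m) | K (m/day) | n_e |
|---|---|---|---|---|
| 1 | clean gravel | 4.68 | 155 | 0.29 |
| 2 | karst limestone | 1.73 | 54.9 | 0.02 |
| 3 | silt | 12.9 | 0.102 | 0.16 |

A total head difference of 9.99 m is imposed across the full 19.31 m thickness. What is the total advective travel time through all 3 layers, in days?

With flow normal to the layers, continuity requires the same specific discharge q through every layer.
Σ(b_i/K_i) = 4.68/155 + 1.73/54.9 + 12.9/0.102 = 126.5 d.
q = Δh / Σ(b_i/K_i) = 9.99 / 126.5 = 0.07895 m/day.
In each layer the seepage velocity is v_i = q/n_i, so the layer transit time is t_i = b_i·n_i / q:
  layer 1 (clean gravel): t_1 = 4.68 × 0.29 / 0.07895 = 17.19 d
  layer 2 (karst limestone): t_2 = 1.73 × 0.02 / 0.07895 = 0.4382 d
  layer 3 (silt): t_3 = 12.9 × 0.16 / 0.07895 = 26.14 d
Total t = Σ t_i = 43.77 days.

43.8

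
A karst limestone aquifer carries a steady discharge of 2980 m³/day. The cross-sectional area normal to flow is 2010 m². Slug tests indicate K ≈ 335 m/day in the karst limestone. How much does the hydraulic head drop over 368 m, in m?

1.63

From Q = K·A·i, i = Q / (K·A) = 2980 / (335.0 × 2010) = 0.004426.
Head loss Δh = i · L = 0.004426 × 368 = 1.629 m.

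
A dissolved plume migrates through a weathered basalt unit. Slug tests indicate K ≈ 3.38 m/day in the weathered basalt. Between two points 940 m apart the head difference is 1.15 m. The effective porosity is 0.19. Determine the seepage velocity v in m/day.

Hydraulic gradient i = Δh / L = 1.15 / 940 = 0.001223.
Darcy flux q = K · i = 3.380 × 0.001223 = 0.004135 m/day.
Seepage velocity v = q / n_e = 0.004135 / 0.19 = 0.02176 m/day.

0.0218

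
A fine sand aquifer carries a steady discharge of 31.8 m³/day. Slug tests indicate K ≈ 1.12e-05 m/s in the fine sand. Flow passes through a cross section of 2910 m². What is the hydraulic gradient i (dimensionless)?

Convert K: 1.12e-05 m/s × 86400 = 0.9677 m/day.
From Q = K·A·i, i = Q / (K·A) = 31.8 / (0.9677 × 2910) = 0.01129.

0.0113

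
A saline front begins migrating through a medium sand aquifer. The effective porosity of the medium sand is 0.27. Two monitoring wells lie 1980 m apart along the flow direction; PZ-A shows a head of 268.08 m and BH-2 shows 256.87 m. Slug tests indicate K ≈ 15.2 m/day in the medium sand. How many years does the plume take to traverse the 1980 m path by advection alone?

17.0

Hydraulic gradient i = (268.08 − 256.87) / 1980 = 11.21 / 1980 = 0.005662.
Darcy flux q = K · i = 15.20 × 0.005662 = 0.08606 m/day.
Seepage velocity v = q / n_e = 0.08606 / 0.27 = 0.3187 m/day.
Travel time t = L / v = 1980 / 0.3187 = 6212 days = 17.01 years.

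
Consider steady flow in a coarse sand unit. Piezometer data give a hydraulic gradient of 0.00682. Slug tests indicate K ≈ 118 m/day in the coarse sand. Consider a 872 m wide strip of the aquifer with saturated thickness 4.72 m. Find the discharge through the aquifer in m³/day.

Cross-sectional area A = 872 × 4.72 = 4116 m².
Hydraulic gradient i = 0.00682.
Darcy's law: Q = K · A · i = 118.0 × 4116 × 0.006820 = 3312 m³/day.

3310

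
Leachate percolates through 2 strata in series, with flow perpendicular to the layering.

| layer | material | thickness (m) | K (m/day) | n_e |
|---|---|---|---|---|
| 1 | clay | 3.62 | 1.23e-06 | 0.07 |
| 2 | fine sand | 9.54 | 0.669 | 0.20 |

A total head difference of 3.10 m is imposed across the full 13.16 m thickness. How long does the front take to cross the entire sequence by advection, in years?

With flow normal to the layers, continuity requires the same specific discharge q through every layer.
Σ(b_i/K_i) = 3.62/1.23e-06 + 9.54/0.669 = 2.943e+06 d.
q = Δh / Σ(b_i/K_i) = 3.10 / 2.943e+06 = 1.053e-06 m/day.
In each layer the seepage velocity is v_i = q/n_i, so the layer transit time is t_i = b_i·n_i / q:
  layer 1 (clay): t_1 = 3.62 × 0.07 / 1.053e-06 = 2.406e+05 d
  layer 2 (fine sand): t_2 = 9.54 × 0.20 / 1.053e-06 = 1.811e+06 d
Total t = Σ t_i = 2.052e+06 days = 5618 years.

5620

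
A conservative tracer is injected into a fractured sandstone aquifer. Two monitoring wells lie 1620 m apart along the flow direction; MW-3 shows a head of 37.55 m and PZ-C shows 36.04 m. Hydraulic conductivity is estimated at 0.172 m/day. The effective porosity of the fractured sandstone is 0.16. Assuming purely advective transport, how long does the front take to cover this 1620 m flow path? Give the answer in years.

Hydraulic gradient i = (37.55 − 36.04) / 1620 = 1.51 / 1620 = 0.0009321.
Darcy flux q = K · i = 0.1720 × 0.0009321 = 0.0001603 m/day.
Seepage velocity v = q / n_e = 0.0001603 / 0.16 = 0.001002 m/day.
Travel time t = L / v = 1620 / 0.001002 = 1.617e+06 days = 4426 years.

4430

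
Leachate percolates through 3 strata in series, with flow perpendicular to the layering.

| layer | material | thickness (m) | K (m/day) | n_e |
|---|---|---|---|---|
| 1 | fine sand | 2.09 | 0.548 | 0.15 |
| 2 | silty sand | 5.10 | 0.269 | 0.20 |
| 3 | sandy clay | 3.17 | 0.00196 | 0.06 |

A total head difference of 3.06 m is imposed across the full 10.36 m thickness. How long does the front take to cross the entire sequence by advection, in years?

With flow normal to the layers, continuity requires the same specific discharge q through every layer.
Σ(b_i/K_i) = 2.09/0.548 + 5.10/0.269 + 3.17/0.00196 = 1640 d.
q = Δh / Σ(b_i/K_i) = 3.06 / 1640 = 0.001866 m/day.
In each layer the seepage velocity is v_i = q/n_i, so the layer transit time is t_i = b_i·n_i / q:
  layer 1 (fine sand): t_1 = 2.09 × 0.15 / 0.001866 = 168.0 d
  layer 2 (silty sand): t_2 = 5.10 × 0.20 / 0.001866 = 546.7 d
  layer 3 (sandy clay): t_3 = 3.17 × 0.06 / 0.001866 = 101.9 d
Total t = Σ t_i = 816.7 days = 2.236 years.

2.24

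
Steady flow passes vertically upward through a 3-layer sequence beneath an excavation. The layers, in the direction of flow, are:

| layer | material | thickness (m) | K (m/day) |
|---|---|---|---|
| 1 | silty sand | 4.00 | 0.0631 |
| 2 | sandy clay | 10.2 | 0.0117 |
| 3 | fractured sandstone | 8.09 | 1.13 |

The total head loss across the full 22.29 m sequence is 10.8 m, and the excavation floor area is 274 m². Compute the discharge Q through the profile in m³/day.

3.14

Flow is perpendicular to layering, so the layers act in series and the equivalent K is the thickness-weighted harmonic mean.
Total thickness L = 4.00 + 10.2 + 8.09 = 22.29 m.
Σ(b_i/K_i) = 4.00/0.0631 + 10.2/0.0117 + 8.09/1.13 = 942.3 d.
K_eq = L / Σ(b_i/K_i) = 22.29 / 942.3 = 0.02365 m/day.
Q = K_eq · A · (Δh/L) = 0.02365 × 274 × (10.8/22.29) = 3.140 m³/day.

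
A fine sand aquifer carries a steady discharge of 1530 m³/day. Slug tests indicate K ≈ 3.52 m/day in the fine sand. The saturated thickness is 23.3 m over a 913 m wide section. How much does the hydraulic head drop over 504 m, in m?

10.3

Cross-sectional area A = 913 × 23.3 = 21273 m².
From Q = K·A·i, i = Q / (K·A) = 1530 / (3.520 × 21273) = 0.02043.
Head loss Δh = i · L = 0.02043 × 504 = 10.30 m.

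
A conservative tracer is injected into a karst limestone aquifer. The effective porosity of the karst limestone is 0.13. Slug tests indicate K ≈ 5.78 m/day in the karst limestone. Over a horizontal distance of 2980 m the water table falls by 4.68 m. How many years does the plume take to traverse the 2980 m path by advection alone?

117

Hydraulic gradient i = Δh / L = 4.68 / 2980 = 0.001570.
Darcy flux q = K · i = 5.780 × 0.001570 = 0.009077 m/day.
Seepage velocity v = q / n_e = 0.009077 / 0.13 = 0.06983 m/day.
Travel time t = L / v = 2980 / 0.06983 = 42678 days = 116.8 years.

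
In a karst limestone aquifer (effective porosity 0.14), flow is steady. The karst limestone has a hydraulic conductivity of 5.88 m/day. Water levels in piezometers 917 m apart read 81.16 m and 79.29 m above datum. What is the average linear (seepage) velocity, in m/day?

0.0856

Hydraulic gradient i = (81.16 − 79.29) / 917 = 1.87 / 917 = 0.002039.
Darcy flux q = K · i = 5.880 × 0.002039 = 0.01199 m/day.
Seepage velocity v = q / n_e = 0.01199 / 0.14 = 0.08565 m/day.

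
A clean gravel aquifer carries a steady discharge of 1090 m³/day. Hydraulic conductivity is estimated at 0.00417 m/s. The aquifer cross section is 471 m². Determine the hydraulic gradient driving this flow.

0.00642

Convert K: 0.00417 m/s × 86400 = 360.3 m/day.
From Q = K·A·i, i = Q / (K·A) = 1090 / (360.3 × 471.0) = 0.006423.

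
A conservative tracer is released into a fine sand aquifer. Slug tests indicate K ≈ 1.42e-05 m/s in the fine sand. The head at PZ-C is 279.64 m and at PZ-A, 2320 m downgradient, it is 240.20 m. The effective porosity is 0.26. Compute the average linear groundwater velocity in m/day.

Convert K: 1.42e-05 m/s × 86400 = 1.227 m/day.
Hydraulic gradient i = (279.64 − 240.20) / 2320 = 39.44 / 2320 = 0.01700.
Darcy flux q = K · i = 1.227 × 0.01700 = 0.02086 m/day.
Seepage velocity v = q / n_e = 0.02086 / 0.26 = 0.08022 m/day.

0.0802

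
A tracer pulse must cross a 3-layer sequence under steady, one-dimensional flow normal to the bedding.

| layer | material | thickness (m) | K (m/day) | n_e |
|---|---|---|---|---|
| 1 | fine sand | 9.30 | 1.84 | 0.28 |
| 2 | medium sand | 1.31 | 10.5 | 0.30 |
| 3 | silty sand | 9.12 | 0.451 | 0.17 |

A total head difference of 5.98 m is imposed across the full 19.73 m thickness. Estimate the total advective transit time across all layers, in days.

With flow normal to the layers, continuity requires the same specific discharge q through every layer.
Σ(b_i/K_i) = 9.30/1.84 + 1.31/10.5 + 9.12/0.451 = 25.40 d.
q = Δh / Σ(b_i/K_i) = 5.98 / 25.40 = 0.2354 m/day.
In each layer the seepage velocity is v_i = q/n_i, so the layer transit time is t_i = b_i·n_i / q:
  layer 1 (fine sand): t_1 = 9.30 × 0.28 / 0.2354 = 11.06 d
  layer 2 (medium sand): t_2 = 1.31 × 0.30 / 0.2354 = 1.669 d
  layer 3 (silty sand): t_3 = 9.12 × 0.17 / 0.2354 = 6.586 d
Total t = Σ t_i = 19.32 days.

19.3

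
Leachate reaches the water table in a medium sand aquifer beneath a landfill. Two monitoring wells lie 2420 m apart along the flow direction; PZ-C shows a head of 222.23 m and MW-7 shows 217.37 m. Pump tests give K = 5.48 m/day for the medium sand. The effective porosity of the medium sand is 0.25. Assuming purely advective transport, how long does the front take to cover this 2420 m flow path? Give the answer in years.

151

Hydraulic gradient i = (222.23 − 217.37) / 2420 = 4.86 / 2420 = 0.002008.
Darcy flux q = K · i = 5.480 × 0.002008 = 0.01101 m/day.
Seepage velocity v = q / n_e = 0.01101 / 0.25 = 0.04402 m/day.
Travel time t = L / v = 2420 / 0.04402 = 54974 days = 150.5 years.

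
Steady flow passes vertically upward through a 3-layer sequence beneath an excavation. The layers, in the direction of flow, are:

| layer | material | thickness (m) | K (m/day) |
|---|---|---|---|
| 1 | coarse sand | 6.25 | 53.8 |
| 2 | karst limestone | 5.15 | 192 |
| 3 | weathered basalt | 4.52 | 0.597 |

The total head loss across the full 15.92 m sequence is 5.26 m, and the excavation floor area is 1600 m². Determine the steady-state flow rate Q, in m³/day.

Flow is perpendicular to layering, so the layers act in series and the equivalent K is the thickness-weighted harmonic mean.
Total thickness L = 6.25 + 5.15 + 4.52 = 15.92 m.
Σ(b_i/K_i) = 6.25/53.8 + 5.15/192 + 4.52/0.597 = 7.714 d.
K_eq = L / Σ(b_i/K_i) = 15.92 / 7.714 = 2.064 m/day.
Q = K_eq · A · (Δh/L) = 2.064 × 1600 × (5.26/15.92) = 1091 m³/day.

1090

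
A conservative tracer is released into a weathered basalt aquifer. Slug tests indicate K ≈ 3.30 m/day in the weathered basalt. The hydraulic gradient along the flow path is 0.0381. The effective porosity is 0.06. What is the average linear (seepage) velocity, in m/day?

Hydraulic gradient i = 0.0381.
Darcy flux q = K · i = 3.300 × 0.03810 = 0.1257 m/day.
Seepage velocity v = q / n_e = 0.1257 / 0.06 = 2.096 m/day.

2.10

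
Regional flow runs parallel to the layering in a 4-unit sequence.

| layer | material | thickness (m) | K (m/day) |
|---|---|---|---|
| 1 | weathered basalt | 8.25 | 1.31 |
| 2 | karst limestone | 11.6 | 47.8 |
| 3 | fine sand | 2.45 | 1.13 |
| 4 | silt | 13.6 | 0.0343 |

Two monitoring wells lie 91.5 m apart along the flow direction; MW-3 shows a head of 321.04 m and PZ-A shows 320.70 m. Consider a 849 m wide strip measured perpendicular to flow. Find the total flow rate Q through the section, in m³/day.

1790

Flow is parallel to layering, so each bed carries its own Darcy discharge and the transmissivities add.
Σ(K_i·b_i) = 1.31×8.25 + 47.8×11.6 + 1.13×2.45 + 0.0343×13.6 = 568.5 m²/day.
Hydraulic gradient i = (321.04 − 320.70) / 91.5 = 0.34 / 91.5 = 0.003716.
Q = Σ(K_i·b_i) · W · i = 568.5 × 849 × 0.003716 = 1794 m³/day.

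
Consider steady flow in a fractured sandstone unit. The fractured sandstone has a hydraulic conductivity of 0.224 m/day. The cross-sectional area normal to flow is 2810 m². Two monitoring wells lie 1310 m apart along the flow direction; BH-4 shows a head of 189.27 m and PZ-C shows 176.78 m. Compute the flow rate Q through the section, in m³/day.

6.00

Hydraulic gradient i = (189.27 − 176.78) / 1310 = 12.49 / 1310 = 0.009534.
Darcy's law: Q = K · A · i = 0.2240 × 2810 × 0.009534 = 6.001 m³/day.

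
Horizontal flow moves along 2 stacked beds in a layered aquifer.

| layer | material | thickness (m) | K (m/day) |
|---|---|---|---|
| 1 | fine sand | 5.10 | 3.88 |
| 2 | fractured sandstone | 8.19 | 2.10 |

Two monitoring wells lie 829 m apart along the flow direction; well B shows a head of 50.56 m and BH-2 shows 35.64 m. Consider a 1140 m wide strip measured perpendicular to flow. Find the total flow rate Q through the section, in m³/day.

759

Flow is parallel to layering, so each bed carries its own Darcy discharge and the transmissivities add.
Σ(K_i·b_i) = 3.88×5.10 + 2.10×8.19 = 36.99 m²/day.
Hydraulic gradient i = (50.56 − 35.64) / 829 = 14.92 / 829 = 0.01800.
Q = Σ(K_i·b_i) · W · i = 36.99 × 1140 × 0.01800 = 758.9 m³/day.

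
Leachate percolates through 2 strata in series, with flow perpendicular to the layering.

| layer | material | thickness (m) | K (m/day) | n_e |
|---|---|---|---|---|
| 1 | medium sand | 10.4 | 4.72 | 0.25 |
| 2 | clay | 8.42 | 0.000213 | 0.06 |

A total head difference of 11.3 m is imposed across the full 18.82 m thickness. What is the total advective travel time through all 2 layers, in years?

29.7

With flow normal to the layers, continuity requires the same specific discharge q through every layer.
Σ(b_i/K_i) = 10.4/4.72 + 8.42/0.000213 = 39533 d.
q = Δh / Σ(b_i/K_i) = 11.3 / 39533 = 0.0002858 m/day.
In each layer the seepage velocity is v_i = q/n_i, so the layer transit time is t_i = b_i·n_i / q:
  layer 1 (medium sand): t_1 = 10.4 × 0.25 / 0.0002858 = 9096 d
  layer 2 (clay): t_2 = 8.42 × 0.06 / 0.0002858 = 1767 d
Total t = Σ t_i = 10863 days = 29.74 years.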